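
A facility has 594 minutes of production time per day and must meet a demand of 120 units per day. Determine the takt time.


Formula: Takt Time = Available Production Time / Customer Demand
Takt = 594 min/day / 120 units/day
Takt = 4.95 min/unit

4.95 min/unit


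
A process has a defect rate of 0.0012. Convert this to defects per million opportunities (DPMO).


DPMO = defect_rate * 1000000 = 0.0012 * 1000000

1200


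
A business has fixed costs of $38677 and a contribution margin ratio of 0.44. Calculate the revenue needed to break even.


Formula: BER = Fixed Costs / Contribution Margin Ratio
BER = $38677 / 0.44
BER = $87902.27 (to the nearest cent)

$87902.27


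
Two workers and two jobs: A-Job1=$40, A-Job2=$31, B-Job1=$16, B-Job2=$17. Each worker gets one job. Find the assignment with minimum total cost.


Option 1: A->1 + B->2 = $40 + $17 = $57
Option 2: A->2 + B->1 = $31 + $16 = $47
Min cost = min($57, $47) = $47

$47


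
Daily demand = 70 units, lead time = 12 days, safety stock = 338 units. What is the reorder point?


Formula: ROP = (Daily Demand * Lead Time) + Safety Stock
Demand during lead time = 70 * 12 = 840 units
ROP = 840 + 338 = 1178 units

1178 units


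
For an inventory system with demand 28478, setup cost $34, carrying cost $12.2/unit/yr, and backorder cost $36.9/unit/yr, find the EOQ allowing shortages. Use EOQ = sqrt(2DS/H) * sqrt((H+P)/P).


Formula: EOQ* = sqrt(2DS/H) * sqrt((H+P)/P)
Base EOQ = sqrt(2*28478*34/12.2) = 398.41 units
Correction = sqrt((12.2+36.9)/36.9) = 1.15353
EOQ* = 398.41 * 1.15353 = 459.6 units

459.6 units


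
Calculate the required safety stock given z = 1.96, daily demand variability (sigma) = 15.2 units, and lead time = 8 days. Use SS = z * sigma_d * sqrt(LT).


Formula: SS = z * sigma_d * sqrt(LT)
sqrt(LT) = sqrt(8) = 2.8284
SS = 1.96 * 15.2 * 2.8284
SS = 84.3 units

84.3 units


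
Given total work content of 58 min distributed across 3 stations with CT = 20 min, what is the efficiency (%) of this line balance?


Formula: Efficiency = Sum of Task Times / (N_stations * CT) * 100
Total station capacity = 3 stations * 20 min = 60 min
Efficiency = 58 / 60 * 100 = 96.7%

96.7%


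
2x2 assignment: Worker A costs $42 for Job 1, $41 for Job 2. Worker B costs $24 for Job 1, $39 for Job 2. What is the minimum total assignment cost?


Option 1: A->1 + B->2 = $42 + $39 = $81
Option 2: A->2 + B->1 = $41 + $24 = $65
Min cost = min($81, $65) = $65

$65


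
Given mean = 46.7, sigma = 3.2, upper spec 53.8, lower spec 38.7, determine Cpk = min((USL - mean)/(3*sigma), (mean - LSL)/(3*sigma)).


Cpu = (53.8 - 46.7) / (3 * 3.2) = 0.74
Cpl = (46.7 - 38.7) / (3 * 3.2) = 0.83
Cpk = min(0.74, 0.83) = 0.74

0.74


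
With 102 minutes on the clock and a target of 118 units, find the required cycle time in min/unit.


Formula: CT = Available Time / Number of Units
CT = 102 min / 118 units
CT = 0.86 min/unit

0.86 min/unit


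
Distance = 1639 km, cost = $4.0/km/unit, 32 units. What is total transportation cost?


TC = dist * cost * units = 1639 * 4.0 * 32 = $209792.00

$209792.00


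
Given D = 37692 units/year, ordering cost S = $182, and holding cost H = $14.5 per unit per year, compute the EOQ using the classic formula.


Formula: EOQ = sqrt(2 * D * S / H)
Numerator: 2 * 37692 * 182 = 13719888
2DS/H = 13719888 / 14.5 = 946199.2
EOQ = sqrt(946199.2) = 972.7 units

972.7 units


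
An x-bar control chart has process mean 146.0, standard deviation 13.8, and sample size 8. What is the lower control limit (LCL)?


LCL = 146.0 - 3 * 13.8 / sqrt(8)

131.36


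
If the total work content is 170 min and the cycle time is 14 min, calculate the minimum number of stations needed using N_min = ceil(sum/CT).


Formula: N_min = ceil(Sum of Task Times / Cycle Time)
N_min = ceil(170 min / 14 min) = ceil(12.1429)
N_min = 13 stations

13


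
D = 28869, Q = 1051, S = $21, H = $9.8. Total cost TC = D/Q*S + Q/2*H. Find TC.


TC = 28869/1051 * 21 + 1051/2 * 9.8

$5726.73


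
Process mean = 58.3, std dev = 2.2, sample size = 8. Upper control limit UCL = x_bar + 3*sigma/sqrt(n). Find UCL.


UCL = 58.3 + 3 * 2.2 / sqrt(8)

60.63


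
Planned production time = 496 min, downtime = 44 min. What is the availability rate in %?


Formula: Availability = (Planned Time - Downtime) / Planned Time * 100
Uptime = 496 - 44 = 452 min
Availability = 452 / 496 * 100 = 91.1%

91.1%


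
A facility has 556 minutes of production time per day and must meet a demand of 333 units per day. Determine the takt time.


Formula: Takt Time = Available Production Time / Customer Demand
Takt = 556 min/day / 333 units/day
Takt = 1.67 min/unit

1.67 min/unit


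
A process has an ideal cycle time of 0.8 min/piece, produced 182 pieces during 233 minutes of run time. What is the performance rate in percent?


Formula: Performance = (Ideal CT * Total Count) / Run Time * 100
Ideal output time = 0.8 * 182 = 145.6 min
Performance = 145.6 / 233 * 100 = 62.5%

62.5%


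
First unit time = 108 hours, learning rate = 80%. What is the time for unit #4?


Formula: T_n = T_1 * (learning_rate)^(log2(n)) where learning_rate = rate/100
Doublings = log2(4) = 2
T_n = 108 * 0.8^2
T_n = 108 * 0.64 = 69.1 hours

69.1 hours


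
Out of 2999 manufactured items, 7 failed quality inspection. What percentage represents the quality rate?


Formula: Quality Rate = Good Pieces / Total Pieces * 100
Good pieces = 2999 - 7 = 2992
QR = 2992 / 2999 * 100 = 99.8%

99.8%


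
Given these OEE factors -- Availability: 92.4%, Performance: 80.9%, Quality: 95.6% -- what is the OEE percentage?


Formula: OEE = Availability * Performance * Quality / 10000
A * P = 92.4% * 80.9% / 100 = 74.75%
OEE = 74.75% * 95.6% / 100 = 71.5%

71.5%


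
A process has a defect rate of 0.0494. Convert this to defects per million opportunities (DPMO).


DPMO = defect_rate * 1000000 = 0.0494 * 1000000

49400


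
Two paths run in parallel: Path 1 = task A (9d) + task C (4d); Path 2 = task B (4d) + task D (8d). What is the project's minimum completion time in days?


Path 1 = 9 + 4 = 13 days
Path 2 = 4 + 8 = 12 days
Duration = max(13, 12) = 13 days

13 days


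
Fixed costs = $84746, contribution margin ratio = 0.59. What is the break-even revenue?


Formula: BER = Fixed Costs / Contribution Margin Ratio
BER = $84746 / 0.59
BER = $143637.29 (to the nearest cent)

$143637.29


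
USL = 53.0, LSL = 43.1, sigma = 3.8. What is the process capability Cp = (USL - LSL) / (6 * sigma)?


Cp = (53.0 - 43.1) / (6 * 3.8)

0.43


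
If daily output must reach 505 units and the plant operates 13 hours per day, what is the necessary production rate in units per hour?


Formula: Production Rate = Daily Demand / Available Hours
Rate = 505 units/day / 13 hours/day
Rate = 38.8 units/hour

38.8 units/hour


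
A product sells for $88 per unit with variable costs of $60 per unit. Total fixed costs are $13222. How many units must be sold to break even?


Formula: BEQ = Fixed Costs / (Price - Variable Cost)
Contribution margin = $88 - $60 = $28/unit
BEQ = ceil($13222 / $28/unit) = ceil(472.21) = 473 units

473 units


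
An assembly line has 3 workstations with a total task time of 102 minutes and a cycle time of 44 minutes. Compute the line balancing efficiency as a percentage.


Formula: Efficiency = Sum of Task Times / (N_stations * CT) * 100
Total station capacity = 3 stations * 44 min = 132 min
Efficiency = 102 / 132 * 100 = 77.3%

77.3%


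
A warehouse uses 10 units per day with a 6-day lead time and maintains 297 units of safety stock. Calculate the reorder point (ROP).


Formula: ROP = (Daily Demand * Lead Time) + Safety Stock
Demand during lead time = 10 * 6 = 60 units
ROP = 60 + 297 = 357 units

357 units


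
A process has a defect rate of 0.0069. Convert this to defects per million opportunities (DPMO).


DPMO = defect_rate * 1000000 = 0.0069 * 1000000

6900


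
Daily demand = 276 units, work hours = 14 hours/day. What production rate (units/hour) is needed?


Formula: Production Rate = Daily Demand / Available Hours
Rate = 276 units/day / 14 hours/day
Rate = 19.7 units/hour

19.7 units/hour


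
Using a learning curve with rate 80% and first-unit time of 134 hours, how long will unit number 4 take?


Formula: T_n = T_1 * (learning_rate)^(log2(n)) where learning_rate = rate/100
Doublings = log2(4) = 2
T_n = 134 * 0.8^2
T_n = 134 * 0.64 = 85.8 hours

85.8 hours


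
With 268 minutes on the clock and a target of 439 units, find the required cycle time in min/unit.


Formula: CT = Available Time / Number of Units
CT = 268 min / 439 units
CT = 0.61 min/unit

0.61 min/unit


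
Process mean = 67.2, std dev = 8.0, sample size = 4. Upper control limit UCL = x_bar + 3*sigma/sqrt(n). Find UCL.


UCL = 67.2 + 3 * 8.0 / sqrt(4)

79.2


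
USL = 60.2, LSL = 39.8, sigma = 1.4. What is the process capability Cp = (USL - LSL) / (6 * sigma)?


Cp = (60.2 - 39.8) / (6 * 1.4)

2.43


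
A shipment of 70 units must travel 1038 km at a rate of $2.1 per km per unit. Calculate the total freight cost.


TC = dist * cost * units = 1038 * 2.1 * 70 = $152586.00

$152586.00


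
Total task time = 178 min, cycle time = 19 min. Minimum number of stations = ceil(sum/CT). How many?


Formula: N_min = ceil(Sum of Task Times / Cycle Time)
N_min = ceil(178 min / 19 min) = ceil(9.3684)
N_min = 10 stations

10


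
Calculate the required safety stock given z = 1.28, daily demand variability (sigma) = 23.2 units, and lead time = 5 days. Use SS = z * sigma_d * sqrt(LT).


Formula: SS = z * sigma_d * sqrt(LT)
sqrt(LT) = sqrt(5) = 2.2361
SS = 1.28 * 23.2 * 2.2361
SS = 66.4 units

66.4 units


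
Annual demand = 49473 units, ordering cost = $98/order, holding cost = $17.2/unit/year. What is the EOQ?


Formula: EOQ = sqrt(2 * D * S / H)
Numerator: 2 * 49473 * 98 = 9696708
2DS/H = 9696708 / 17.2 = 563762.1
EOQ = sqrt(563762.1) = 750.8 units

750.8 units


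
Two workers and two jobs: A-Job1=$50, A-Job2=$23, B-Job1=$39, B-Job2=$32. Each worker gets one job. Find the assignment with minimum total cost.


Option 1: A->1 + B->2 = $50 + $32 = $82
Option 2: A->2 + B->1 = $23 + $39 = $62
Min cost = min($82, $62) = $62

$62


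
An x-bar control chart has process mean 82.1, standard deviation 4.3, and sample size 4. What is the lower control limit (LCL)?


LCL = 82.1 - 3 * 4.3 / sqrt(4)

75.65


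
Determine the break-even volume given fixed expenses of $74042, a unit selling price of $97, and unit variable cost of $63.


Formula: BEQ = Fixed Costs / (Price - Variable Cost)
Contribution margin = $97 - $63 = $34/unit
BEQ = ceil($74042 / $34/unit) = ceil(2177.71) = 2178 units

2178 units


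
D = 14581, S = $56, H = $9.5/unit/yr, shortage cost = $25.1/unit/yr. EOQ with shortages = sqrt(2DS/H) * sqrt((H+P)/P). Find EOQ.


Formula: EOQ* = sqrt(2DS/H) * sqrt((H+P)/P)
Base EOQ = sqrt(2*14581*56/9.5) = 414.61 units
Correction = sqrt((9.5+25.1)/25.1) = 1.17409
EOQ* = 414.61 * 1.17409 = 486.8 units

486.8 units


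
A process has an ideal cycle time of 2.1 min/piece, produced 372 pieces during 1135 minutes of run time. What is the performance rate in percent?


Formula: Performance = (Ideal CT * Total Count) / Run Time * 100
Ideal output time = 2.1 * 372 = 781.2 min
Performance = 781.2 / 1135 * 100 = 68.8%

68.8%


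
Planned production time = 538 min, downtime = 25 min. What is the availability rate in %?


Formula: Availability = (Planned Time - Downtime) / Planned Time * 100
Uptime = 538 - 25 = 513 min
Availability = 513 / 538 * 100 = 95.4%

95.4%


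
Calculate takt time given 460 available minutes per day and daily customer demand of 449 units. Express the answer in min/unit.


Formula: Takt Time = Available Production Time / Customer Demand
Takt = 460 min/day / 449 units/day
Takt = 1.02 min/unit

1.02 min/unit


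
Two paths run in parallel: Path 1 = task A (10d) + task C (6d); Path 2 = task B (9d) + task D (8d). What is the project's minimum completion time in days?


Path 1 = 10 + 6 = 16 days
Path 2 = 9 + 8 = 17 days
Duration = max(16, 17) = 17 days

17 days


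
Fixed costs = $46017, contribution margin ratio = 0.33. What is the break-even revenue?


Formula: BER = Fixed Costs / Contribution Margin Ratio
BER = $46017 / 0.33
BER = $139445.45 (to the nearest cent)

$139445.45


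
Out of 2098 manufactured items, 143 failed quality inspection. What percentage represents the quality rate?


Formula: Quality Rate = Good Pieces / Total Pieces * 100
Good pieces = 2098 - 143 = 1955
QR = 1955 / 2098 * 100 = 93.2%

93.2%


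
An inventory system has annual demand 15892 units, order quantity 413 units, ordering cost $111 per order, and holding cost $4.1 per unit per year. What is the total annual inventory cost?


TC = 15892/413 * 111 + 413/2 * 4.1

$5117.87


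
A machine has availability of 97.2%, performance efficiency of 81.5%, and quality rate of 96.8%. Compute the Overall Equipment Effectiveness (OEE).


Formula: OEE = Availability * Performance * Quality / 10000
A * P = 97.2% * 81.5% / 100 = 79.22%
OEE = 79.22% * 96.8% / 100 = 76.7%

76.7%


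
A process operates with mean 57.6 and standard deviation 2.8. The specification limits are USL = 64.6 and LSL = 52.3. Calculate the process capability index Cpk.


Cpu = (64.6 - 57.6) / (3 * 2.8) = 0.83
Cpl = (57.6 - 52.3) / (3 * 2.8) = 0.63
Cpk = min(0.83, 0.63) = 0.63

0.63


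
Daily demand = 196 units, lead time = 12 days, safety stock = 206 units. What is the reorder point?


Formula: ROP = (Daily Demand * Lead Time) + Safety Stock
Demand during lead time = 196 * 12 = 2352 units
ROP = 2352 + 206 = 2558 units

2558 units


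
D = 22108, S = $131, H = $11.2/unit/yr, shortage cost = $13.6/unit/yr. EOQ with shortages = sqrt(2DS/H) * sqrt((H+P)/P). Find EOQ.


Formula: EOQ* = sqrt(2DS/H) * sqrt((H+P)/P)
Base EOQ = sqrt(2*22108*131/11.2) = 719.14 units
Correction = sqrt((11.2+13.6)/13.6) = 1.35038
EOQ* = 719.14 * 1.35038 = 971.1 units

971.1 units


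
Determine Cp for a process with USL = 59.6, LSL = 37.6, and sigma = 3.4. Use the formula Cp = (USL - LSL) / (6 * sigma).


Cp = (59.6 - 37.6) / (6 * 3.4)

1.08


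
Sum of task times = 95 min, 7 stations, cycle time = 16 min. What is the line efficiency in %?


Formula: Efficiency = Sum of Task Times / (N_stations * CT) * 100
Total station capacity = 7 stations * 16 min = 112 min
Efficiency = 95 / 112 * 100 = 84.8%

84.8%


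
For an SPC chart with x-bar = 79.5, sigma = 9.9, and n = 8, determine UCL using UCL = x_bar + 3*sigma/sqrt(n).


UCL = 79.5 + 3 * 9.9 / sqrt(8)

90.0


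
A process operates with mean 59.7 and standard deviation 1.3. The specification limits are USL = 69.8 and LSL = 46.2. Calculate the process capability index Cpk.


Cpu = (69.8 - 59.7) / (3 * 1.3) = 2.59
Cpl = (59.7 - 46.2) / (3 * 1.3) = 3.46
Cpk = min(2.59, 3.46) = 2.59

2.59


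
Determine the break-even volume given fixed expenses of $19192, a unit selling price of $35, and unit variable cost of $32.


Formula: BEQ = Fixed Costs / (Price - Variable Cost)
Contribution margin = $35 - $32 = $3/unit
BEQ = ceil($19192 / $3/unit) = ceil(6397.33) = 6398 units

6398 units


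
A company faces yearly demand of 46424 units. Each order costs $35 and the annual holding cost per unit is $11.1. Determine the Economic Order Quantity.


Formula: EOQ = sqrt(2 * D * S / H)
Numerator: 2 * 46424 * 35 = 3249680
2DS/H = 3249680 / 11.1 = 292764.0
EOQ = sqrt(292764.0) = 541.1 units

541.1 units


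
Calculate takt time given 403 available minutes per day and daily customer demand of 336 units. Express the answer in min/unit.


Formula: Takt Time = Available Production Time / Customer Demand
Takt = 403 min/day / 336 units/day
Takt = 1.2 min/unit

1.2 min/unit


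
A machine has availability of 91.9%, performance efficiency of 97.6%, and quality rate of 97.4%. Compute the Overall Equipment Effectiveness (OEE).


Formula: OEE = Availability * Performance * Quality / 10000
A * P = 91.9% * 97.6% / 100 = 89.69%
OEE = 89.69% * 97.4% / 100 = 87.4%

87.4%


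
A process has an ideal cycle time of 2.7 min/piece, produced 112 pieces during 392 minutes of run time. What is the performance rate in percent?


Formula: Performance = (Ideal CT * Total Count) / Run Time * 100
Ideal output time = 2.7 * 112 = 302.4 min
Performance = 302.4 / 392 * 100 = 77.1%

77.1%


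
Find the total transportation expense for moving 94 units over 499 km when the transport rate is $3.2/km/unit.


TC = dist * cost * units = 499 * 3.2 * 94 = $150099.20

$150099.20


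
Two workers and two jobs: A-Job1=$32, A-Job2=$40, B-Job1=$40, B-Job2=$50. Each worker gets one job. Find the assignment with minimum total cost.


Option 1: A->1 + B->2 = $32 + $50 = $82
Option 2: A->2 + B->1 = $40 + $40 = $80
Min cost = min($82, $80) = $80

$80


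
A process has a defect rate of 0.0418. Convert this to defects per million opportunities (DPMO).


DPMO = defect_rate * 1000000 = 0.0418 * 1000000

41800


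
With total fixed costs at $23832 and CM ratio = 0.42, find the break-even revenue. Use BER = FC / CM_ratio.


Formula: BER = Fixed Costs / Contribution Margin Ratio
BER = $23832 / 0.42
BER = $56742.86 (to the nearest cent)

$56742.86


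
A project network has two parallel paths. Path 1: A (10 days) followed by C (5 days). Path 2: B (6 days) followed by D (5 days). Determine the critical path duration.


Path 1 = 10 + 5 = 15 days
Path 2 = 6 + 5 = 11 days
Duration = max(15, 11) = 15 days

15 days


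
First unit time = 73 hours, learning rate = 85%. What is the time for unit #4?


Formula: T_n = T_1 * (learning_rate)^(log2(n)) where learning_rate = rate/100
Doublings = log2(4) = 2
T_n = 73 * 0.85^2
T_n = 73 * 0.7225 = 52.7 hours

52.7 hours


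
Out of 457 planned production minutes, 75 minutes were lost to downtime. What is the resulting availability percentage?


Formula: Availability = (Planned Time - Downtime) / Planned Time * 100
Uptime = 457 - 75 = 382 min
Availability = 382 / 457 * 100 = 83.6%

83.6%


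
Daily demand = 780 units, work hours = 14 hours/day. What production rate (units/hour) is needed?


Formula: Production Rate = Daily Demand / Available Hours
Rate = 780 units/day / 14 hours/day
Rate = 55.7 units/hour

55.7 units/hour


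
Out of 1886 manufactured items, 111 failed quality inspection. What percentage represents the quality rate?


Formula: Quality Rate = Good Pieces / Total Pieces * 100
Good pieces = 1886 - 111 = 1775
QR = 1775 / 1886 * 100 = 94.1%

94.1%


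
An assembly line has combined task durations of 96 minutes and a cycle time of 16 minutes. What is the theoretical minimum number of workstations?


Formula: N_min = ceil(Sum of Task Times / Cycle Time)
N_min = ceil(96 min / 16 min) = ceil(6.0)
N_min = 6 stations

6


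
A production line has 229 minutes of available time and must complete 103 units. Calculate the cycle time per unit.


Formula: CT = Available Time / Number of Units
CT = 229 min / 103 units
CT = 2.22 min/unit

2.22 min/unit


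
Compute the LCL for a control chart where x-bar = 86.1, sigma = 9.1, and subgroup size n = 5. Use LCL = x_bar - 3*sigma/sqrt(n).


LCL = 86.1 - 3 * 9.1 / sqrt(5)

73.89


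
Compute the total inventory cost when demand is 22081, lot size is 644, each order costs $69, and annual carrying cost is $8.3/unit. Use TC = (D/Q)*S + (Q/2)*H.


TC = 22081/644 * 69 + 644/2 * 8.3

$5038.42


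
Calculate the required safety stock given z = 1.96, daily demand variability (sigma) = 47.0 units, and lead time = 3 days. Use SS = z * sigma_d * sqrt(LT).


Formula: SS = z * sigma_d * sqrt(LT)
sqrt(LT) = sqrt(3) = 1.7321
SS = 1.96 * 47.0 * 1.7321
SS = 159.6 units

159.6 units


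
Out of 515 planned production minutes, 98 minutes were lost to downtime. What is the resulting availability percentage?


Formula: Availability = (Planned Time - Downtime) / Planned Time * 100
Uptime = 515 - 98 = 417 min
Availability = 417 / 515 * 100 = 81.0%

81.0%


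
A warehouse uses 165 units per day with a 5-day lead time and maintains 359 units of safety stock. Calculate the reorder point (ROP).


Formula: ROP = (Daily Demand * Lead Time) + Safety Stock
Demand during lead time = 165 * 5 = 825 units
ROP = 825 + 359 = 1184 units

1184 units


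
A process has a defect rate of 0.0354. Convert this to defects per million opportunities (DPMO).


DPMO = defect_rate * 1000000 = 0.0354 * 1000000

35400


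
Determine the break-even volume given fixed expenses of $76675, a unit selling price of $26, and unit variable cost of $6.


Formula: BEQ = Fixed Costs / (Price - Variable Cost)
Contribution margin = $26 - $6 = $20/unit
BEQ = ceil($76675 / $20/unit) = ceil(3833.75) = 3834 units

3834 units


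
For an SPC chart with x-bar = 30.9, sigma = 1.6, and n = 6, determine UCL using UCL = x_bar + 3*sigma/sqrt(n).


UCL = 30.9 + 3 * 1.6 / sqrt(6)

32.86


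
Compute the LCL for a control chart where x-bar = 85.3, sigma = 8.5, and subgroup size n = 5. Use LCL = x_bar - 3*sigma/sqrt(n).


LCL = 85.3 - 3 * 8.5 / sqrt(5)

73.9


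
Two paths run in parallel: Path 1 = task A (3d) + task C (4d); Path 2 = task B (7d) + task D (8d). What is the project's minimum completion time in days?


Path 1 = 3 + 4 = 7 days
Path 2 = 7 + 8 = 15 days
Duration = max(7, 15) = 15 days

15 days


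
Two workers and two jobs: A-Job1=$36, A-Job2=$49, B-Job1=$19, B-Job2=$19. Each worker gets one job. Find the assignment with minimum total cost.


Option 1: A->1 + B->2 = $36 + $19 = $55
Option 2: A->2 + B->1 = $49 + $19 = $68
Min cost = min($55, $68) = $55

$55


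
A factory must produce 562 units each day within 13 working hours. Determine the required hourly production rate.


Formula: Production Rate = Daily Demand / Available Hours
Rate = 562 units/day / 13 hours/day
Rate = 43.2 units/hour

43.2 units/hour


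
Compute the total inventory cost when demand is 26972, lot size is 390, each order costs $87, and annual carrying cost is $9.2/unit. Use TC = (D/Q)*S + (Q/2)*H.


TC = 26972/390 * 87 + 390/2 * 9.2

$7810.83


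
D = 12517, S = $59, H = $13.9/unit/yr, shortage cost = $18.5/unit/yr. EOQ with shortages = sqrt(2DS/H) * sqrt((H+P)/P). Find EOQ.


Formula: EOQ* = sqrt(2DS/H) * sqrt((H+P)/P)
Base EOQ = sqrt(2*12517*59/13.9) = 325.97 units
Correction = sqrt((13.9+18.5)/18.5) = 1.32339
EOQ* = 325.97 * 1.32339 = 431.4 units

431.4 units


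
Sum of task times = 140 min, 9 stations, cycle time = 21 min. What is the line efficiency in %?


Formula: Efficiency = Sum of Task Times / (N_stations * CT) * 100
Total station capacity = 9 stations * 21 min = 189 min
Efficiency = 140 / 189 * 100 = 74.1%

74.1%


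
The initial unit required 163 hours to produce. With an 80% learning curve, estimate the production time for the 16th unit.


Formula: T_n = T_1 * (learning_rate)^(log2(n)) where learning_rate = rate/100
Doublings = log2(16) = 4
T_n = 163 * 0.8^4
T_n = 163 * 0.4096 = 66.8 hours

66.8 hours


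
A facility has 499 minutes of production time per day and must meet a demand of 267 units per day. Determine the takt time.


Formula: Takt Time = Available Production Time / Customer Demand
Takt = 499 min/day / 267 units/day
Takt = 1.87 min/unit

1.87 min/unit


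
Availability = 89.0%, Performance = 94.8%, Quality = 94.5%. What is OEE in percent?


Formula: OEE = Availability * Performance * Quality / 10000
A * P = 89.0% * 94.8% / 100 = 84.37%
OEE = 84.37% * 94.5% / 100 = 79.7%

79.7%


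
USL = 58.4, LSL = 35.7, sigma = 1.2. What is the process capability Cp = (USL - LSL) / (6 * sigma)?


Cp = (58.4 - 35.7) / (6 * 1.2)

3.15


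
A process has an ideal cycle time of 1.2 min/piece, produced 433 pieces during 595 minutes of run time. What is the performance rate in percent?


Formula: Performance = (Ideal CT * Total Count) / Run Time * 100
Ideal output time = 1.2 * 433 = 519.6 min
Performance = 519.6 / 595 * 100 = 87.3%

87.3%


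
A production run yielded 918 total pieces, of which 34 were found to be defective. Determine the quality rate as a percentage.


Formula: Quality Rate = Good Pieces / Total Pieces * 100
Good pieces = 918 - 34 = 884
QR = 884 / 918 * 100 = 96.3%

96.3%


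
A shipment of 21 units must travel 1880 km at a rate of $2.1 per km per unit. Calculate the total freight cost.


TC = dist * cost * units = 1880 * 2.1 * 21 = $82908.00

$82908.00


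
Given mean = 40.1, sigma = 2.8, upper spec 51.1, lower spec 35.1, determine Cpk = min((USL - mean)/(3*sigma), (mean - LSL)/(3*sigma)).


Cpu = (51.1 - 40.1) / (3 * 2.8) = 1.31
Cpl = (40.1 - 35.1) / (3 * 2.8) = 0.6
Cpk = min(1.31, 0.6) = 0.6

0.6


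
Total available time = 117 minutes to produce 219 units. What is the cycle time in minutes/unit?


Formula: CT = Available Time / Number of Units
CT = 117 min / 219 units
CT = 0.53 min/unit

0.53 min/unit


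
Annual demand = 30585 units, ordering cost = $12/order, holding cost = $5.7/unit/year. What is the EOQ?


Formula: EOQ = sqrt(2 * D * S / H)
Numerator: 2 * 30585 * 12 = 734040
2DS/H = 734040 / 5.7 = 128778.9
EOQ = sqrt(128778.9) = 358.9 units

358.9 units


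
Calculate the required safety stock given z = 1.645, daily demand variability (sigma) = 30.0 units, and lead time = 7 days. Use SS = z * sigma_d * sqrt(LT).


Formula: SS = z * sigma_d * sqrt(LT)
sqrt(LT) = sqrt(7) = 2.6458
SS = 1.645 * 30.0 * 2.6458
SS = 130.6 units

130.6 units


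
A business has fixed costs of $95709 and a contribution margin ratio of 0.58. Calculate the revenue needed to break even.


Formula: BER = Fixed Costs / Contribution Margin Ratio
BER = $95709 / 0.58
BER = $165015.52 (to the nearest cent)

$165015.52


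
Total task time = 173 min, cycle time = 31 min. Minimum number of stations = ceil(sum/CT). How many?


Formula: N_min = ceil(Sum of Task Times / Cycle Time)
N_min = ceil(173 min / 31 min) = ceil(5.5806)
N_min = 6 stations

6


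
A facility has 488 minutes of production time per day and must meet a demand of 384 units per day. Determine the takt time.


Formula: Takt Time = Available Production Time / Customer Demand
Takt = 488 min/day / 384 units/day
Takt = 1.27 min/unit

1.27 min/unit


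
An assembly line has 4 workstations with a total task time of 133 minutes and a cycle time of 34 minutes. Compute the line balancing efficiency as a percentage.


Formula: Efficiency = Sum of Task Times / (N_stations * CT) * 100
Total station capacity = 4 stations * 34 min = 136 min
Efficiency = 133 / 136 * 100 = 97.8%

97.8%


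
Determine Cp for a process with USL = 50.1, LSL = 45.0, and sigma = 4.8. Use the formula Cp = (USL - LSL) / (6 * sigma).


Cp = (50.1 - 45.0) / (6 * 4.8)

0.18


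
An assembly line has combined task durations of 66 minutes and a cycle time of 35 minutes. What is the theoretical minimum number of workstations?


Formula: N_min = ceil(Sum of Task Times / Cycle Time)
N_min = ceil(66 min / 35 min) = ceil(1.8857)
N_min = 2 stations

2


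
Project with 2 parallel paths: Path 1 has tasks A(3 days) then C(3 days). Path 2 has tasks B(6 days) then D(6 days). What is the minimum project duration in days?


Path 1 = 3 + 3 = 6 days
Path 2 = 6 + 6 = 12 days
Duration = max(6, 12) = 12 days

12 days


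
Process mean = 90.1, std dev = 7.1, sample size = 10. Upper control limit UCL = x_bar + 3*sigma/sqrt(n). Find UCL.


UCL = 90.1 + 3 * 7.1 / sqrt(10)

96.84


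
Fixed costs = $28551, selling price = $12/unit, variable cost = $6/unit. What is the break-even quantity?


Formula: BEQ = Fixed Costs / (Price - Variable Cost)
Contribution margin = $12 - $6 = $6/unit
BEQ = ceil($28551 / $6/unit) = ceil(4758.5) = 4759 units

4759 units


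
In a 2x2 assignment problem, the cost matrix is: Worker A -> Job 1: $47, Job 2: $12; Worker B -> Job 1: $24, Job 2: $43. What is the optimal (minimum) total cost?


Option 1: A->1 + B->2 = $47 + $43 = $90
Option 2: A->2 + B->1 = $12 + $24 = $36
Min cost = min($90, $36) = $36

$36


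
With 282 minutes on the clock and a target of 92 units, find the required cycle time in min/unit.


Formula: CT = Available Time / Number of Units
CT = 282 min / 92 units
CT = 3.07 min/unit

3.07 min/unit


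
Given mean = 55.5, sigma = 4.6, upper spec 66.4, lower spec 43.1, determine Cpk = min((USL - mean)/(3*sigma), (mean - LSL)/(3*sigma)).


Cpu = (66.4 - 55.5) / (3 * 4.6) = 0.79
Cpl = (55.5 - 43.1) / (3 * 4.6) = 0.9
Cpk = min(0.79, 0.9) = 0.79

0.79


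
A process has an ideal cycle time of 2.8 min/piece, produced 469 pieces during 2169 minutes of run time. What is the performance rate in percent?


Formula: Performance = (Ideal CT * Total Count) / Run Time * 100
Ideal output time = 2.8 * 469 = 1313.2 min
Performance = 1313.2 / 2169 * 100 = 60.5%

60.5%


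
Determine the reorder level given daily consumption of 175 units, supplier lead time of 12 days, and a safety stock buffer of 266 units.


Formula: ROP = (Daily Demand * Lead Time) + Safety Stock
Demand during lead time = 175 * 12 = 2100 units
ROP = 2100 + 266 = 2366 units

2366 units


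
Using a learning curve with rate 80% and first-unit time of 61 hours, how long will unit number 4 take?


Formula: T_n = T_1 * (learning_rate)^(log2(n)) where learning_rate = rate/100
Doublings = log2(4) = 2
T_n = 61 * 0.8^2
T_n = 61 * 0.64 = 39.0 hours

39.0 hours


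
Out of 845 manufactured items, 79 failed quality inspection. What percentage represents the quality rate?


Formula: Quality Rate = Good Pieces / Total Pieces * 100
Good pieces = 845 - 79 = 766
QR = 766 / 845 * 100 = 90.7%

90.7%


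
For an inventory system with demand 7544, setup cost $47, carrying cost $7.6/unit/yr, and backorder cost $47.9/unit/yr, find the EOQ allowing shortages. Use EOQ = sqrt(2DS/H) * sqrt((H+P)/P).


Formula: EOQ* = sqrt(2DS/H) * sqrt((H+P)/P)
Base EOQ = sqrt(2*7544*47/7.6) = 305.46 units
Correction = sqrt((7.6+47.9)/47.9) = 1.07641
EOQ* = 305.46 * 1.07641 = 328.8 units

328.8 units


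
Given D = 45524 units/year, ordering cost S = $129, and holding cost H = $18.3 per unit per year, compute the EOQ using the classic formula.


Formula: EOQ = sqrt(2 * D * S / H)
Numerator: 2 * 45524 * 129 = 11745192
2DS/H = 11745192 / 18.3 = 641813.8
EOQ = sqrt(641813.8) = 801.1 units

801.1 units


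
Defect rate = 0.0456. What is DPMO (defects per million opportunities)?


DPMO = defect_rate * 1000000 = 0.0456 * 1000000

45600


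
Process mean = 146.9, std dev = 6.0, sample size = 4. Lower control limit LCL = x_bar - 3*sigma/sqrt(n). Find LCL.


LCL = 146.9 - 3 * 6.0 / sqrt(4)

137.9


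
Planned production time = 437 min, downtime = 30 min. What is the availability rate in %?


Formula: Availability = (Planned Time - Downtime) / Planned Time * 100
Uptime = 437 - 30 = 407 min
Availability = 407 / 437 * 100 = 93.1%

93.1%


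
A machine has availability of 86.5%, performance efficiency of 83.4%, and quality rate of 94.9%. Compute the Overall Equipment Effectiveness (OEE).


Formula: OEE = Availability * Performance * Quality / 10000
A * P = 86.5% * 83.4% / 100 = 72.14%
OEE = 72.14% * 94.9% / 100 = 68.5%

68.5%


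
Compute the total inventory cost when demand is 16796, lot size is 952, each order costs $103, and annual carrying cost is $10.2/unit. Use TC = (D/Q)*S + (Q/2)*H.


TC = 16796/952 * 103 + 952/2 * 10.2

$6672.41


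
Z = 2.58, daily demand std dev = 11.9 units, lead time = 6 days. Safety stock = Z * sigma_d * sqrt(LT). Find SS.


Formula: SS = z * sigma_d * sqrt(LT)
sqrt(LT) = sqrt(6) = 2.4495
SS = 2.58 * 11.9 * 2.4495
SS = 75.2 units

75.2 units


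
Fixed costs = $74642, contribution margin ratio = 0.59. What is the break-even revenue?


Formula: BER = Fixed Costs / Contribution Margin Ratio
BER = $74642 / 0.59
BER = $126511.86 (to the nearest cent)

$126511.86


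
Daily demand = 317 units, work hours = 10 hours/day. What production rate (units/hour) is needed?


Formula: Production Rate = Daily Demand / Available Hours
Rate = 317 units/day / 10 hours/day
Rate = 31.7 units/hour

31.7 units/hour


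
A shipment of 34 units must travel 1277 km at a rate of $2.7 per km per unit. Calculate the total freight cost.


TC = dist * cost * units = 1277 * 2.7 * 34 = $117228.60

$117228.60


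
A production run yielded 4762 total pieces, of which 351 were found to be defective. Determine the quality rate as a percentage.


Formula: Quality Rate = Good Pieces / Total Pieces * 100
Good pieces = 4762 - 351 = 4411
QR = 4411 / 4762 * 100 = 92.6%

92.6%


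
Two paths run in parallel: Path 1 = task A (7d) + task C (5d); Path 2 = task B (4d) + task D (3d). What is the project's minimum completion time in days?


Path 1 = 7 + 5 = 12 days
Path 2 = 4 + 3 = 7 days
Duration = max(12, 7) = 12 days

12 days


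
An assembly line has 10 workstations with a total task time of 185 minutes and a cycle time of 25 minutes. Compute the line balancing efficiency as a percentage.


Formula: Efficiency = Sum of Task Times / (N_stations * CT) * 100
Total station capacity = 10 stations * 25 min = 250 min
Efficiency = 185 / 250 * 100 = 74.0%

74.0%


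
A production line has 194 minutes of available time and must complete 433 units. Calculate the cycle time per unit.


Formula: CT = Available Time / Number of Units
CT = 194 min / 433 units
CT = 0.45 min/unit

0.45 min/unit


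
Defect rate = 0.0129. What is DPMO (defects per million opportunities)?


DPMO = defect_rate * 1000000 = 0.0129 * 1000000

12900


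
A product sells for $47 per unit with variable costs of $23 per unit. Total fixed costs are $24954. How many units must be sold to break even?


Formula: BEQ = Fixed Costs / (Price - Variable Cost)
Contribution margin = $47 - $23 = $24/unit
BEQ = ceil($24954 / $24/unit) = ceil(1039.75) = 1040 units

1040 units


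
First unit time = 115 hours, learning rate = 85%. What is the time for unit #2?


Formula: T_n = T_1 * (learning_rate)^(log2(n)) where learning_rate = rate/100
Doublings = log2(2) = 1
T_n = 115 * 0.85^1
T_n = 115 * 0.85 = 97.8 hours

97.8 hours


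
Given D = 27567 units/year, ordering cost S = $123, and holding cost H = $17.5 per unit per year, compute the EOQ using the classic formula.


Formula: EOQ = sqrt(2 * D * S / H)
Numerator: 2 * 27567 * 123 = 6781482
2DS/H = 6781482 / 17.5 = 387513.3
EOQ = sqrt(387513.3) = 622.5 units

622.5 units


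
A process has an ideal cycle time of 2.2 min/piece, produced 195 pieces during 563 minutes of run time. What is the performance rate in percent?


Formula: Performance = (Ideal CT * Total Count) / Run Time * 100
Ideal output time = 2.2 * 195 = 429.0 min
Performance = 429.0 / 563 * 100 = 76.2%

76.2%


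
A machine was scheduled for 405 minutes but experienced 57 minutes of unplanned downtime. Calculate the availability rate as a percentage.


Formula: Availability = (Planned Time - Downtime) / Planned Time * 100
Uptime = 405 - 57 = 348 min
Availability = 348 / 405 * 100 = 85.9%

85.9%


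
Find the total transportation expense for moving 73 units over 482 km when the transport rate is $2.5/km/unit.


TC = dist * cost * units = 482 * 2.5 * 73 = $87965.00

$87965.00


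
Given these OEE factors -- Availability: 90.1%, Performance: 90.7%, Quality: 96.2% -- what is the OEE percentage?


Formula: OEE = Availability * Performance * Quality / 10000
A * P = 90.1% * 90.7% / 100 = 81.72%
OEE = 81.72% * 96.2% / 100 = 78.6%

78.6%


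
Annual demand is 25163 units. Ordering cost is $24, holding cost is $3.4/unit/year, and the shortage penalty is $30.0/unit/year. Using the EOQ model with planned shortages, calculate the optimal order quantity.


Formula: EOQ* = sqrt(2DS/H) * sqrt((H+P)/P)
Base EOQ = sqrt(2*25163*24/3.4) = 596.02 units
Correction = sqrt((3.4+30.0)/30.0) = 1.05515
EOQ* = 596.02 * 1.05515 = 628.9 units

628.9 units


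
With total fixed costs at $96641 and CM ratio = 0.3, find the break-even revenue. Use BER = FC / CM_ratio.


Formula: BER = Fixed Costs / Contribution Margin Ratio
BER = $96641 / 0.3
BER = $322136.67 (to the nearest cent)

$322136.67


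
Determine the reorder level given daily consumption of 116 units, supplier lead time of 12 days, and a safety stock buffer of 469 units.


Formula: ROP = (Daily Demand * Lead Time) + Safety Stock
Demand during lead time = 116 * 12 = 1392 units
ROP = 1392 + 469 = 1861 units

1861 units


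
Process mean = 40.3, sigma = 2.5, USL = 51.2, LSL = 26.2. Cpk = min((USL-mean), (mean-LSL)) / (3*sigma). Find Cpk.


Cpu = (51.2 - 40.3) / (3 * 2.5) = 1.45
Cpl = (40.3 - 26.2) / (3 * 2.5) = 1.88
Cpk = min(1.45, 1.88) = 1.45

1.45


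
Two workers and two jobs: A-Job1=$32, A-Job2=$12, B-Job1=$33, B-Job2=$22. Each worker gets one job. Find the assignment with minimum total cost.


Option 1: A->1 + B->2 = $32 + $22 = $54
Option 2: A->2 + B->1 = $12 + $33 = $45
Min cost = min($54, $45) = $45

$45


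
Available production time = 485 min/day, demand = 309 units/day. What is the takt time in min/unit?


Formula: Takt Time = Available Production Time / Customer Demand
Takt = 485 min/day / 309 units/day
Takt = 1.57 min/unit

1.57 min/unit


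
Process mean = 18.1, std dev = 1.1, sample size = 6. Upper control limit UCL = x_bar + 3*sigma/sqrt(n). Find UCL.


UCL = 18.1 + 3 * 1.1 / sqrt(6)

19.45


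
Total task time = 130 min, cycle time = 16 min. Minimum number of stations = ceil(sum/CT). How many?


Formula: N_min = ceil(Sum of Task Times / Cycle Time)
N_min = ceil(130 min / 16 min) = ceil(8.125)
N_min = 9 stations

9


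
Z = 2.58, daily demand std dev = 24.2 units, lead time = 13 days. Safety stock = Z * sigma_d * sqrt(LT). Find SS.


Formula: SS = z * sigma_d * sqrt(LT)
sqrt(LT) = sqrt(13) = 3.6056
SS = 2.58 * 24.2 * 3.6056
SS = 225.1 units

225.1 units


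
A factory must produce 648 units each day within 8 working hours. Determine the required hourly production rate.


Formula: Production Rate = Daily Demand / Available Hours
Rate = 648 units/day / 8 hours/day
Rate = 81.0 units/hour

81.0 units/hour


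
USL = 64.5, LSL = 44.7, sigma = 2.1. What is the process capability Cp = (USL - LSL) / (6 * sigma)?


Cp = (64.5 - 44.7) / (6 * 2.1)

1.57


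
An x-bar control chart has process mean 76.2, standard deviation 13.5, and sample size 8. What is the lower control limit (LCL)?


LCL = 76.2 - 3 * 13.5 / sqrt(8)

61.88


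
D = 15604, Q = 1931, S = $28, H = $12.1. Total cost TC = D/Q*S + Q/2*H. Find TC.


TC = 15604/1931 * 28 + 1931/2 * 12.1

$11908.81


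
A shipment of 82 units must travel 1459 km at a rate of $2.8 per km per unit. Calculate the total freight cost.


TC = dist * cost * units = 1459 * 2.8 * 82 = $334986.40

$334986.40


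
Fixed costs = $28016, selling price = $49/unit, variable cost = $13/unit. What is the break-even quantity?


Formula: BEQ = Fixed Costs / (Price - Variable Cost)
Contribution margin = $49 - $13 = $36/unit
BEQ = ceil($28016 / $36/unit) = ceil(778.22) = 779 units

779 units


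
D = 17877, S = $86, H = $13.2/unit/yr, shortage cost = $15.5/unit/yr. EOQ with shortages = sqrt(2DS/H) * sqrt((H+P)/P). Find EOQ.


Formula: EOQ* = sqrt(2DS/H) * sqrt((H+P)/P)
Base EOQ = sqrt(2*17877*86/13.2) = 482.64 units
Correction = sqrt((13.2+15.5)/15.5) = 1.36074
EOQ* = 482.64 * 1.36074 = 656.7 units

656.7 units


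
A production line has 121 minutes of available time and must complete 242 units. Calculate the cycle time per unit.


Formula: CT = Available Time / Number of Units
CT = 121 min / 242 units
CT = 0.5 min/unit

0.5 min/unit
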